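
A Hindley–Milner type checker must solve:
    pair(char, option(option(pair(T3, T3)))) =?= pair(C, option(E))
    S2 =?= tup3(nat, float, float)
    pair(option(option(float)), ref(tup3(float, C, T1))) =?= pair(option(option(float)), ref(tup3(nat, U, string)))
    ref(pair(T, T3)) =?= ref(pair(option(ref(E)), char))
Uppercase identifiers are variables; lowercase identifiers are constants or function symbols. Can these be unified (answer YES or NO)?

NO

Decompose pair/2: char =?= C,  option(option(pair(T3, T3))) =?= option(E).
Bind C := char; substituting into the one remaining equation that mentions C gives: pair(option(option(float)), ref(tup3(float, char, T1))) =?= pair(option(option(float)), ref(tup3(nat, U, string))).
Decompose option/1: option(pair(T3, T3)) =?= E.
Bind E := option(pair(T3, T3)); substituting into the one remaining equation that mentions E gives: ref(pair(T, T3)) =?= ref(pair(option(ref(option(pair(T3, T3)))), char)).
Bind S2 := tup3(nat, float, float); no other remaining equation mentions S2.
Decompose pair/2: option(option(float)) =?= option(option(float)),  ref(tup3(float, char, T1)) =?= ref(tup3(nat, U, string)).
Delete trivial equation option(option(float)) =?= option(option(float)).
Decompose ref/1: tup3(float, char, T1) =?= tup3(nat, U, string).
Decompose tup3/3: float =?= nat,  char =?= U,  T1 =?= string.
Clash: constants float and nat differ; no unifier exists.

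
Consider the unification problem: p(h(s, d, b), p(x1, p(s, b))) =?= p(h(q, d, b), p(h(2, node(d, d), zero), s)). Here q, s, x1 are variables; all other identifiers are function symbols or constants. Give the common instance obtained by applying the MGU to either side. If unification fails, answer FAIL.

FAIL

Decompose p/2: h(s, d, b) =?= h(q, d, b),  p(x1, p(s, b)) =?= p(h(2, node(d, d), zero), s).
Decompose h/3: s =?= q,  d =?= d,  b =?= b.
Bind s := q; substituting into the one remaining equation that mentions s gives: p(x1, p(q, b)) =?= p(h(2, node(d, d), zero), q).
Delete trivial equation d =?= d.
Delete trivial equation b =?= b.
Decompose p/2: x1 =?= h(2, node(d, d), zero),  p(q, b) =?= q.
Bind x1 := h(2, node(d, d), zero); no other remaining equation mentions x1.
Occurs check fails: q occurs in p(q, b); the equation q =?= p(q, b) has no finite solution.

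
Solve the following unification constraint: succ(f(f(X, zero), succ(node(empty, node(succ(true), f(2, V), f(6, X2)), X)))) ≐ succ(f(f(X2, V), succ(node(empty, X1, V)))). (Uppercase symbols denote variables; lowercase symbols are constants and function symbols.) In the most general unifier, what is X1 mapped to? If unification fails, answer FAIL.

Decompose succ/1: f(f(X, zero), succ(node(empty, node(succ(true), f(2, V), f(6, X2)), X))) ≐ f(f(X2, V), succ(node(empty, X1, V))).
Decompose f/2: f(X, zero) ≐ f(X2, V),  succ(node(empty, node(succ(true), f(2, V), f(6, X2)), X)) ≐ succ(node(empty, X1, V)).
Decompose f/2: X ≐ X2,  zero ≐ V.
Bind X := X2; substituting into the one remaining equation that mentions X gives: succ(node(empty, node(succ(true), f(2, V), f(6, X2)), X2)) ≐ succ(node(empty, X1, V)).
Bind V := zero; substituting into the remaining equation gives: succ(node(empty, node(succ(true), f(2, zero), f(6, X2)), X2)) ≐ succ(node(empty, X1, zero)).
Decompose succ/1: node(empty, node(succ(true), f(2, zero), f(6, X2)), X2) ≐ node(empty, X1, zero).
Decompose node/3: empty ≐ empty,  node(succ(true), f(2, zero), f(6, X2)) ≐ X1,  X2 ≐ zero.
Delete trivial equation empty ≐ empty.
Bind X1 := node(succ(true), f(2, zero), f(6, X2)); no other remaining equation mentions X1.
Bind X2 := zero. Substituting into the earlier bindings gives X := zero, X1 := node(succ(true), f(2, zero), f(6, zero)).
MGU = { X ↦ zero, V ↦ zero, X1 ↦ node(succ(true), f(2, zero), f(6, zero)), X2 ↦ zero }, so X1 ↦ node(succ(true), f(2, zero), f(6, zero)).

node(succ(true), f(2, zero), f(6, zero))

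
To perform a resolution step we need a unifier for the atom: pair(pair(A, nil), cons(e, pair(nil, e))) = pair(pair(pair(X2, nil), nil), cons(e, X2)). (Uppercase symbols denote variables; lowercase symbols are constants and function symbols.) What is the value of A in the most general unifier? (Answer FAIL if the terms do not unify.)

Decompose pair/2: pair(A, nil) = pair(pair(X2, nil), nil),  cons(e, pair(nil, e)) = cons(e, X2).
Decompose pair/2: A = pair(X2, nil),  nil = nil.
Bind A := pair(X2, nil); no other remaining equation mentions A.
Delete trivial equation nil = nil.
Decompose cons/2: e = e,  pair(nil, e) = X2.
Delete trivial equation e = e.
Bind X2 := pair(nil, e). Substituting into the earlier binding gives A := pair(pair(nil, e), nil).
MGU = { A ↦ pair(pair(nil, e), nil), X2 ↦ pair(nil, e) }, so A ↦ pair(pair(nil, e), nil).

pair(pair(nil, e), nil)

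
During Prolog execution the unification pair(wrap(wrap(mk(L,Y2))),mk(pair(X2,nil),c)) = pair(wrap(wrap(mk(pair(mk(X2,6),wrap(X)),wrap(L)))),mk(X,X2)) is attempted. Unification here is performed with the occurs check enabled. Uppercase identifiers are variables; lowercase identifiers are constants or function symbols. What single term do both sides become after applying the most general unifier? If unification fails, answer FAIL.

Decompose pair/2: wrap(wrap(mk(L,Y2))) = wrap(wrap(mk(pair(mk(X2,6),wrap(X)),wrap(L)))),  mk(pair(X2,nil),c) = mk(X,X2).
Decompose wrap/1: wrap(mk(L,Y2)) = wrap(mk(pair(mk(X2,6),wrap(X)),wrap(L))).
Decompose wrap/1: mk(L,Y2) = mk(pair(mk(X2,6),wrap(X)),wrap(L)).
Decompose mk/2: L = pair(mk(X2,6),wrap(X)),  Y2 = wrap(L).
Bind L := pair(mk(X2,6),wrap(X)); substituting into the one remaining equation that mentions L gives: Y2 = wrap(pair(mk(X2,6),wrap(X))).
Bind Y2 := wrap(pair(mk(X2,6),wrap(X))); no other remaining equation mentions Y2.
Decompose mk/2: pair(X2,nil) = X,  c = X2.
Bind X := pair(X2,nil); no other remaining equation mentions X. Substituting into the earlier bindings gives L := pair(mk(X2,6),wrap(pair(X2,nil))), Y2 := wrap(pair(mk(X2,6),wrap(pair(X2,nil)))).
Bind X2 := c. Substituting into the earlier bindings gives L := pair(mk(c,6),wrap(pair(c,nil))), Y2 := wrap(pair(mk(c,6),wrap(pair(c,nil)))), X := pair(c,nil).
Applying the MGU to either side gives pair(wrap(wrap(mk(pair(mk(c,6),wrap(pair(c,nil))),wrap(pair(mk(c,6),wrap(pair(c,nil))))))),mk(pair(c,nil),c)).

pair(wrap(wrap(mk(pair(mk(c,6),wrap(pair(c,nil))),wrap(pair(mk(c,6),wrap(pair(c,nil))))))),mk(pair(c,nil),c))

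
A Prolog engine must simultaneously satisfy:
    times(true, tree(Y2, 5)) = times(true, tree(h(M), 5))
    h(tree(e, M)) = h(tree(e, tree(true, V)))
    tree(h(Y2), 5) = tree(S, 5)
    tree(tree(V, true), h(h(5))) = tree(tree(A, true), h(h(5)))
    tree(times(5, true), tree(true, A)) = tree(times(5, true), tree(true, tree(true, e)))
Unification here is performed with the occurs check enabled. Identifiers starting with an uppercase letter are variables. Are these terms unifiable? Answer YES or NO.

YES

Decompose times/2: true = true,  tree(Y2, 5) = tree(h(M), 5).
Delete trivial equation true = true.
Decompose tree/2: Y2 = h(M),  5 = 5.
Bind Y2 := h(M); substituting into the one remaining equation that mentions Y2 gives: tree(h(h(M)), 5) = tree(S, 5).
Delete trivial equation 5 = 5.
Decompose h/1: tree(e, M) = tree(e, tree(true, V)).
Decompose tree/2: e = e,  M = tree(true, V).
Delete trivial equation e = e.
Bind M := tree(true, V); substituting into the one remaining equation that mentions M gives: tree(h(h(tree(true, V))), 5) = tree(S, 5). Substituting into the earlier binding gives Y2 := h(tree(true, V)).
Decompose tree/2: h(h(tree(true, V))) = S,  5 = 5.
Bind S := h(h(tree(true, V))); no other remaining equation mentions S.
Delete trivial equation 5 = 5.
Decompose tree/2: tree(V, true) = tree(A, true),  h(h(5)) = h(h(5)).
Decompose tree/2: V = A,  true = true.
Bind V := A; no other remaining equation mentions V. Substituting into the earlier bindings gives Y2 := h(tree(true, A)), M := tree(true, A), S := h(h(tree(true, A))).
Delete trivial equation true = true.
Delete trivial equation h(h(5)) = h(h(5)).
Decompose tree/2: times(5, true) = times(5, true),  tree(true, A) = tree(true, tree(true, e)).
Delete trivial equation times(5, true) = times(5, true).
Decompose tree/2: true = true,  A = tree(true, e).
Delete trivial equation true = true.
Bind A := tree(true, e). Substituting into the earlier bindings gives Y2 := h(tree(true, tree(true, e))), M := tree(true, tree(true, e)), S := h(h(tree(true, tree(true, e)))), V := tree(true, e).
No equations remain and no clash or occurs-check failure arose, so a unifier exists.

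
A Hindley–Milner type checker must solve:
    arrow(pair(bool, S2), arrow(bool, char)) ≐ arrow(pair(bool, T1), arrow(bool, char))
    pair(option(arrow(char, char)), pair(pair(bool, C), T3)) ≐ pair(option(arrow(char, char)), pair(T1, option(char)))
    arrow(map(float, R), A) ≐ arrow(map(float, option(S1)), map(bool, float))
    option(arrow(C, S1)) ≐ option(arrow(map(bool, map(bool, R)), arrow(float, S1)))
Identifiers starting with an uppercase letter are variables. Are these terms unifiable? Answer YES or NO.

NO

Decompose arrow/2: pair(bool, S2) ≐ pair(bool, T1),  arrow(bool, char) ≐ arrow(bool, char).
Decompose pair/2: bool ≐ bool,  S2 ≐ T1.
Delete trivial equation bool ≐ bool.
Bind S2 := T1; no other remaining equation mentions S2.
Delete trivial equation arrow(bool, char) ≐ arrow(bool, char).
Decompose pair/2: option(arrow(char, char)) ≐ option(arrow(char, char)),  pair(pair(bool, C), T3) ≐ pair(T1, option(char)).
Delete trivial equation option(arrow(char, char)) ≐ option(arrow(char, char)).
Decompose pair/2: pair(bool, C) ≐ T1,  T3 ≐ option(char).
Bind T1 := pair(bool, C); no other remaining equation mentions T1. Substituting into the earlier binding gives S2 := pair(bool, C).
Bind T3 := option(char); no other remaining equation mentions T3.
Decompose arrow/2: map(float, R) ≐ map(float, option(S1)),  A ≐ map(bool, float).
Decompose map/2: float ≐ float,  R ≐ option(S1).
Delete trivial equation float ≐ float.
Bind R := option(S1); substituting into the one remaining equation that mentions R gives: option(arrow(C, S1)) ≐ option(arrow(map(bool, map(bool, option(S1))), arrow(float, S1))).
Bind A := map(bool, float); no other remaining equation mentions A.
Decompose option/1: arrow(C, S1) ≐ arrow(map(bool, map(bool, option(S1))), arrow(float, S1)).
Decompose arrow/2: C ≐ map(bool, map(bool, option(S1))),  S1 ≐ arrow(float, S1).
Bind C := map(bool, map(bool, option(S1))); no other remaining equation mentions C. Substituting into the earlier bindings gives S2 := pair(bool, map(bool, map(bool, option(S1)))), T1 := pair(bool, map(bool, map(bool, option(S1)))).
Occurs check fails: S1 occurs in arrow(float, S1); the equation S1 ≐ arrow(float, S1) has no finite solution.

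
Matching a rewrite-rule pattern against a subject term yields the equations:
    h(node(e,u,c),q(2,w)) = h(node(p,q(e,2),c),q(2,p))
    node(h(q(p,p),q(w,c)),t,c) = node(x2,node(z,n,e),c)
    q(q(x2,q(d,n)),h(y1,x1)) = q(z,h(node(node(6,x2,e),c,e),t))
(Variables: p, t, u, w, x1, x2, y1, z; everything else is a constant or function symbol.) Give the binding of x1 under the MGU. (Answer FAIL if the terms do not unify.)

node(q(h(q(e,e),q(e,c)),q(d,n)),n,e)

Decompose h/2: node(e,u,c) = node(p,q(e,2),c),  q(2,w) = q(2,p).
Decompose node/3: e = p,  u = q(e,2),  c = c.
Bind p := e; substituting into the 2 remaining equations that mention p gives: q(2,w) = q(2,e),  node(h(q(e,e),q(w,c)),t,c) = node(x2,node(z,n,e),c).
Bind u := q(e,2); no other remaining equation mentions u.
Delete trivial equation c = c.
Decompose q/2: 2 = 2,  w = e.
Delete trivial equation 2 = 2.
Bind w := e; substituting into the one remaining equation that mentions w gives: node(h(q(e,e),q(e,c)),t,c) = node(x2,node(z,n,e),c).
Decompose node/3: h(q(e,e),q(e,c)) = x2,  t = node(z,n,e),  c = c.
Bind x2 := h(q(e,e),q(e,c)); substituting into the one remaining equation that mentions x2 gives: q(q(h(q(e,e),q(e,c)),q(d,n)),h(y1,x1)) = q(z,h(node(node(6,h(q(e,e),q(e,c)),e),c,e),t)).
Bind t := node(z,n,e); substituting into the one remaining equation that mentions t gives: q(q(h(q(e,e),q(e,c)),q(d,n)),h(y1,x1)) = q(z,h(node(node(6,h(q(e,e),q(e,c)),e),c,e),node(z,n,e))).
Delete trivial equation c = c.
Decompose q/2: q(h(q(e,e),q(e,c)),q(d,n)) = z,  h(y1,x1) = h(node(node(6,h(q(e,e),q(e,c)),e),c,e),node(z,n,e)).
Bind z := q(h(q(e,e),q(e,c)),q(d,n)); substituting into the remaining equation gives: h(y1,x1) = h(node(node(6,h(q(e,e),q(e,c)),e),c,e),node(q(h(q(e,e),q(e,c)),q(d,n)),n,e)). Substituting into the earlier binding gives t := node(q(h(q(e,e),q(e,c)),q(d,n)),n,e).
Decompose h/2: y1 = node(node(6,h(q(e,e),q(e,c)),e),c,e),  x1 = node(q(h(q(e,e),q(e,c)),q(d,n)),n,e).
Bind y1 := node(node(6,h(q(e,e),q(e,c)),e),c,e); no other remaining equation mentions y1.
Bind x1 := node(q(h(q(e,e),q(e,c)),q(d,n)),n,e).
MGU = { p ↦ e, u ↦ q(e,2), w ↦ e, x2 ↦ h(q(e,e),q(e,c)), t ↦ node(q(h(q(e,e),q(e,c)),q(d,n)),n,e), z ↦ q(h(q(e,e),q(e,c)),q(d,n)), y1 ↦ node(node(6,h(q(e,e),q(e,c)),e),c,e), x1 ↦ node(q(h(q(e,e),q(e,c)),q(d,n)),n,e) }, so x1 ↦ node(q(h(q(e,e),q(e,c)),q(d,n)),n,e).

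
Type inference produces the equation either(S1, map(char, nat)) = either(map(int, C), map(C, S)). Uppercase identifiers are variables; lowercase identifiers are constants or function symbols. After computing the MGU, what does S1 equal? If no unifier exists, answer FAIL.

map(int, char)

Decompose either/2: S1 = map(int, C),  map(char, nat) = map(C, S).
Bind S1 := map(int, C); no other remaining equation mentions S1.
Decompose map/2: char = C,  nat = S.
Bind C := char; no other remaining equation mentions C. Substituting into the earlier binding gives S1 := map(int, char).
Bind S := nat.
MGU = { S1 := map(int, char), C := char, S := nat }, so S1 := map(int, char).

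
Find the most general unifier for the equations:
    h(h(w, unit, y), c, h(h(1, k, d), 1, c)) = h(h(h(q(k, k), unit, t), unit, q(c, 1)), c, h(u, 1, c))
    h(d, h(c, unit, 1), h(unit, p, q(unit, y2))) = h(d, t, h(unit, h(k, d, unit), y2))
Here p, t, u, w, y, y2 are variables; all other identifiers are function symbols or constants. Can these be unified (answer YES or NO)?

Decompose h/3: h(w, unit, y) = h(h(q(k, k), unit, t), unit, q(c, 1)),  c = c,  h(h(1, k, d), 1, c) = h(u, 1, c).
Decompose h/3: w = h(q(k, k), unit, t),  unit = unit,  y = q(c, 1).
Bind w := h(q(k, k), unit, t); no other remaining equation mentions w.
Delete trivial equation unit = unit.
Bind y := q(c, 1); no other remaining equation mentions y.
Delete trivial equation c = c.
Decompose h/3: h(1, k, d) = u,  1 = 1,  c = c.
Bind u := h(1, k, d); no other remaining equation mentions u.
Delete trivial equation 1 = 1.
Delete trivial equation c = c.
Decompose h/3: d = d,  h(c, unit, 1) = t,  h(unit, p, q(unit, y2)) = h(unit, h(k, d, unit), y2).
Delete trivial equation d = d.
Bind t := h(c, unit, 1); no other remaining equation mentions t. Substituting into the earlier binding gives w := h(q(k, k), unit, h(c, unit, 1)).
Decompose h/3: unit = unit,  p = h(k, d, unit),  q(unit, y2) = y2.
Delete trivial equation unit = unit.
Bind p := h(k, d, unit); no other remaining equation mentions p.
Occurs check fails: y2 occurs in q(unit, y2); the equation y2 = q(unit, y2) has no finite solution.

NO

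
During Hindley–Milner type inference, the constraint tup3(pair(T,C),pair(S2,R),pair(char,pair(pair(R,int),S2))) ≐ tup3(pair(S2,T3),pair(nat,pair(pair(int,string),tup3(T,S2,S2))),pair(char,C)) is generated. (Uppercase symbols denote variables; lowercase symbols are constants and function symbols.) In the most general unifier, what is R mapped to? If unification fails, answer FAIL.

pair(pair(int,string),tup3(nat,nat,nat))

Decompose tup3/3: pair(T,C) ≐ pair(S2,T3),  pair(S2,R) ≐ pair(nat,pair(pair(int,string),tup3(T,S2,S2))),  pair(char,pair(pair(R,int),S2)) ≐ pair(char,C).
Decompose pair/2: T ≐ S2,  C ≐ T3.
Bind T := S2; substituting into the one remaining equation that mentions T gives: pair(S2,R) ≐ pair(nat,pair(pair(int,string),tup3(S2,S2,S2))).
Bind C := T3; substituting into the one remaining equation that mentions C gives: pair(char,pair(pair(R,int),S2)) ≐ pair(char,T3).
Decompose pair/2: S2 ≐ nat,  R ≐ pair(pair(int,string),tup3(S2,S2,S2)).
Bind S2 := nat; substituting into the remaining equations gives: R ≐ pair(pair(int,string),tup3(nat,nat,nat)),  pair(char,pair(pair(R,int),nat)) ≐ pair(char,T3). Substituting into the earlier binding gives T := nat.
Bind R := pair(pair(int,string),tup3(nat,nat,nat)); substituting into the remaining equation gives: pair(char,pair(pair(pair(pair(int,string),tup3(nat,nat,nat)),int),nat)) ≐ pair(char,T3).
Decompose pair/2: char ≐ char,  pair(pair(pair(pair(int,string),tup3(nat,nat,nat)),int),nat) ≐ T3.
Delete trivial equation char ≐ char.
Bind T3 := pair(pair(pair(pair(int,string),tup3(nat,nat,nat)),int),nat). Substituting into the earlier binding gives C := pair(pair(pair(pair(int,string),tup3(nat,nat,nat)),int),nat).
MGU = { T ↦ nat, C ↦ pair(pair(pair(pair(int,string),tup3(nat,nat,nat)),int),nat), S2 ↦ nat, R ↦ pair(pair(int,string),tup3(nat,nat,nat)), T3 ↦ pair(pair(pair(pair(int,string),tup3(nat,nat,nat)),int),nat) }, so R ↦ pair(pair(int,string),tup3(nat,nat,nat)).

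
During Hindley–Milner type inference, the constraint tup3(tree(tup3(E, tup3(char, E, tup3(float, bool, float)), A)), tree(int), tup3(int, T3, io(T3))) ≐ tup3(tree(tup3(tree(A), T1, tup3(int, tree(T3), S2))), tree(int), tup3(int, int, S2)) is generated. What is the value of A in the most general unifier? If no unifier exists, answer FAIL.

Decompose tup3/3: tree(tup3(E, tup3(char, E, tup3(float, bool, float)), A)) ≐ tree(tup3(tree(A), T1, tup3(int, tree(T3), S2))),  tree(int) ≐ tree(int),  tup3(int, T3, io(T3)) ≐ tup3(int, int, S2).
Decompose tree/1: tup3(E, tup3(char, E, tup3(float, bool, float)), A) ≐ tup3(tree(A), T1, tup3(int, tree(T3), S2)).
Decompose tup3/3: E ≐ tree(A),  tup3(char, E, tup3(float, bool, float)) ≐ T1,  A ≐ tup3(int, tree(T3), S2).
Bind E := tree(A); substituting into the one remaining equation that mentions E gives: tup3(char, tree(A), tup3(float, bool, float)) ≐ T1.
Bind T1 := tup3(char, tree(A), tup3(float, bool, float)); no other remaining equation mentions T1.
Bind A := tup3(int, tree(T3), S2); no other remaining equation mentions A. Substituting into the earlier bindings gives E := tree(tup3(int, tree(T3), S2)), T1 := tup3(char, tree(tup3(int, tree(T3), S2)), tup3(float, bool, float)).
Delete trivial equation tree(int) ≐ tree(int).
Decompose tup3/3: int ≐ int,  T3 ≐ int,  io(T3) ≐ S2.
Delete trivial equation int ≐ int.
Bind T3 := int; substituting into the remaining equation gives: io(int) ≐ S2. Substituting into the earlier bindings gives E := tree(tup3(int, tree(int), S2)), T1 := tup3(char, tree(tup3(int, tree(int), S2)), tup3(float, bool, float)), A := tup3(int, tree(int), S2).
Bind S2 := io(int). Substituting into the earlier bindings gives E := tree(tup3(int, tree(int), io(int))), T1 := tup3(char, tree(tup3(int, tree(int), io(int))), tup3(float, bool, float)), A := tup3(int, tree(int), io(int)).
MGU = { E := tree(tup3(int, tree(int), io(int))), T1 := tup3(char, tree(tup3(int, tree(int), io(int))), tup3(float, bool, float)), A := tup3(int, tree(int), io(int)), T3 := int, S2 := io(int) }, so A := tup3(int, tree(int), io(int)).

tup3(int, tree(int), io(int))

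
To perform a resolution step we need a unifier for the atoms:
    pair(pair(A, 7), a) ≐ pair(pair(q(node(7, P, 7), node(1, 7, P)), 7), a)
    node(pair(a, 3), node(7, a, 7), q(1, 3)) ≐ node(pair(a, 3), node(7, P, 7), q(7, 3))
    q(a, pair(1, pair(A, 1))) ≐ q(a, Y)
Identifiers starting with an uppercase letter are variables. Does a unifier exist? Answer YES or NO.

Decompose pair/2: pair(A, 7) ≐ pair(q(node(7, P, 7), node(1, 7, P)), 7),  a ≐ a.
Decompose pair/2: A ≐ q(node(7, P, 7), node(1, 7, P)),  7 ≐ 7.
Bind A := q(node(7, P, 7), node(1, 7, P)); substituting into the one remaining equation that mentions A gives: q(a, pair(1, pair(q(node(7, P, 7), node(1, 7, P)), 1))) ≐ q(a, Y).
Delete trivial equation 7 ≐ 7.
Delete trivial equation a ≐ a.
Decompose node/3: pair(a, 3) ≐ pair(a, 3),  node(7, a, 7) ≐ node(7, P, 7),  q(1, 3) ≐ q(7, 3).
Delete trivial equation pair(a, 3) ≐ pair(a, 3).
Decompose node/3: 7 ≐ 7,  a ≐ P,  7 ≐ 7.
Delete trivial equation 7 ≐ 7.
Bind P := a; substituting into the one remaining equation that mentions P gives: q(a, pair(1, pair(q(node(7, a, 7), node(1, 7, a)), 1))) ≐ q(a, Y). Substituting into the earlier binding gives A := q(node(7, a, 7), node(1, 7, a)).
Delete trivial equation 7 ≐ 7.
Decompose q/2: 1 ≐ 7,  3 ≐ 3.
Clash: constants 1 and 7 differ; no unifier exists.

NO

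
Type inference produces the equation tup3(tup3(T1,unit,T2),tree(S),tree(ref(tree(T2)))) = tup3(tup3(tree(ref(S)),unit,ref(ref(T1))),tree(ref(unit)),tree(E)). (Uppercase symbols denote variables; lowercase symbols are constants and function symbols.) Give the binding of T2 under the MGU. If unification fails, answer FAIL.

ref(ref(tree(ref(ref(unit)))))

Decompose tup3/3: tup3(T1,unit,T2) = tup3(tree(ref(S)),unit,ref(ref(T1))),  tree(S) = tree(ref(unit)),  tree(ref(tree(T2))) = tree(E).
Decompose tup3/3: T1 = tree(ref(S)),  unit = unit,  T2 = ref(ref(T1)).
Bind T1 := tree(ref(S)); substituting into the one remaining equation that mentions T1 gives: T2 = ref(ref(tree(ref(S)))).
Delete trivial equation unit = unit.
Bind T2 := ref(ref(tree(ref(S)))); substituting into the one remaining equation that mentions T2 gives: tree(ref(tree(ref(ref(tree(ref(S))))))) = tree(E).
Decompose tree/1: S = ref(unit).
Bind S := ref(unit); substituting into the remaining equation gives: tree(ref(tree(ref(ref(tree(ref(ref(unit)))))))) = tree(E). Substituting into the earlier bindings gives T1 := tree(ref(ref(unit))), T2 := ref(ref(tree(ref(ref(unit))))).
Decompose tree/1: ref(tree(ref(ref(tree(ref(ref(unit))))))) = E.
Bind E := ref(tree(ref(ref(tree(ref(ref(unit))))))).
MGU = { T1 -> tree(ref(ref(unit))), T2 -> ref(ref(tree(ref(ref(unit))))), S -> ref(unit), E -> ref(tree(ref(ref(tree(ref(ref(unit))))))) }, so T2 -> ref(ref(tree(ref(ref(unit))))).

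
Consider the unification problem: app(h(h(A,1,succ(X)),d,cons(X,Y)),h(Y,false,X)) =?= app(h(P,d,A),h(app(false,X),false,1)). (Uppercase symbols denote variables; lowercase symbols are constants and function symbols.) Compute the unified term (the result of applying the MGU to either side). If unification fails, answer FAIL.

app(h(h(cons(1,app(false,1)),1,succ(1)),d,cons(1,app(false,1))),h(app(false,1),false,1))

Decompose app/2: h(h(A,1,succ(X)),d,cons(X,Y)) =?= h(P,d,A),  h(Y,false,X) =?= h(app(false,X),false,1).
Decompose h/3: h(A,1,succ(X)) =?= P,  d =?= d,  cons(X,Y) =?= A.
Bind P := h(A,1,succ(X)); no other remaining equation mentions P.
Delete trivial equation d =?= d.
Bind A := cons(X,Y); no other remaining equation mentions A. Substituting into the earlier binding gives P := h(cons(X,Y),1,succ(X)).
Decompose h/3: Y =?= app(false,X),  false =?= false,  X =?= 1.
Bind Y := app(false,X); no other remaining equation mentions Y. Substituting into the earlier bindings gives P := h(cons(X,app(false,X)),1,succ(X)), A := cons(X,app(false,X)).
Delete trivial equation false =?= false.
Bind X := 1. Substituting into the earlier bindings gives P := h(cons(1,app(false,1)),1,succ(1)), A := cons(1,app(false,1)), Y := app(false,1).
Applying the MGU to either side gives app(h(h(cons(1,app(false,1)),1,succ(1)),d,cons(1,app(false,1))),h(app(false,1),false,1)).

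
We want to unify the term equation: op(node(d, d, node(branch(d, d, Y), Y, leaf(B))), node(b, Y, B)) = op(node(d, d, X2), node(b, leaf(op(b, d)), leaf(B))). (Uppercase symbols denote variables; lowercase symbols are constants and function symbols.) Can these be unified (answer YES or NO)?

Decompose op/2: node(d, d, node(branch(d, d, Y), Y, leaf(B))) = node(d, d, X2),  node(b, Y, B) = node(b, leaf(op(b, d)), leaf(B)).
Decompose node/3: d = d,  d = d,  node(branch(d, d, Y), Y, leaf(B)) = X2.
Delete trivial equation d = d.
Delete trivial equation d = d.
Bind X2 := node(branch(d, d, Y), Y, leaf(B)); no other remaining equation mentions X2.
Decompose node/3: b = b,  Y = leaf(op(b, d)),  B = leaf(B).
Delete trivial equation b = b.
Bind Y := leaf(op(b, d)); no other remaining equation mentions Y. Substituting into the earlier binding gives X2 := node(branch(d, d, leaf(op(b, d))), leaf(op(b, d)), leaf(B)).
Occurs check fails: B occurs in leaf(B); the equation B = leaf(B) has no finite solution.

NO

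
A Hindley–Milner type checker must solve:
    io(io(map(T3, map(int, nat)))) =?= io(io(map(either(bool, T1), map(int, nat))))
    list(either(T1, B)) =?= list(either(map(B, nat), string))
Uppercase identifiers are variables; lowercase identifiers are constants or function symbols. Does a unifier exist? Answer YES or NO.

YES

Decompose io/1: io(map(T3, map(int, nat))) =?= io(map(either(bool, T1), map(int, nat))).
Decompose io/1: map(T3, map(int, nat)) =?= map(either(bool, T1), map(int, nat)).
Decompose map/2: T3 =?= either(bool, T1),  map(int, nat) =?= map(int, nat).
Bind T3 := either(bool, T1); no other remaining equation mentions T3.
Delete trivial equation map(int, nat) =?= map(int, nat).
Decompose list/1: either(T1, B) =?= either(map(B, nat), string).
Decompose either/2: T1 =?= map(B, nat),  B =?= string.
Bind T1 := map(B, nat); no other remaining equation mentions T1. Substituting into the earlier binding gives T3 := either(bool, map(B, nat)).
Bind B := string. Substituting into the earlier bindings gives T3 := either(bool, map(string, nat)), T1 := map(string, nat).
No equations remain and no clash or occurs-check failure arose, so a unifier exists.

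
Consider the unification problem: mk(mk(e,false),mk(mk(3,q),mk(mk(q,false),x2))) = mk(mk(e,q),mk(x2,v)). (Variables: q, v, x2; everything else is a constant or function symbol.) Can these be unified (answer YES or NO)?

YES

Decompose mk/2: mk(e,false) = mk(e,q),  mk(mk(3,q),mk(mk(q,false),x2)) = mk(x2,v).
Decompose mk/2: e = e,  false = q.
Delete trivial equation e = e.
Bind q := false; substituting into the remaining equation gives: mk(mk(3,false),mk(mk(false,false),x2)) = mk(x2,v).
Decompose mk/2: mk(3,false) = x2,  mk(mk(false,false),x2) = v.
Bind x2 := mk(3,false); substituting into the remaining equation gives: mk(mk(false,false),mk(3,false)) = v.
Bind v := mk(mk(false,false),mk(3,false)).
No equations remain and no clash or occurs-check failure arose, so a unifier exists.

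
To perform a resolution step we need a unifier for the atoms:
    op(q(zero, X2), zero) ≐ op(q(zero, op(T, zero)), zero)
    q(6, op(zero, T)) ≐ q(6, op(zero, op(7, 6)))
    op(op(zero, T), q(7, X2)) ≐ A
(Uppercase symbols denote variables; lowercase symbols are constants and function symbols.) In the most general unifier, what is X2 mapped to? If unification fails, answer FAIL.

op(op(7, 6), zero)

Decompose op/2: q(zero, X2) ≐ q(zero, op(T, zero)),  zero ≐ zero.
Decompose q/2: zero ≐ zero,  X2 ≐ op(T, zero).
Delete trivial equation zero ≐ zero.
Bind X2 := op(T, zero); substituting into the one remaining equation that mentions X2 gives: op(op(zero, T), q(7, op(T, zero))) ≐ A.
Delete trivial equation zero ≐ zero.
Decompose q/2: 6 ≐ 6,  op(zero, T) ≐ op(zero, op(7, 6)).
Delete trivial equation 6 ≐ 6.
Decompose op/2: zero ≐ zero,  T ≐ op(7, 6).
Delete trivial equation zero ≐ zero.
Bind T := op(7, 6); substituting into the remaining equation gives: op(op(zero, op(7, 6)), q(7, op(op(7, 6), zero))) ≐ A. Substituting into the earlier binding gives X2 := op(op(7, 6), zero).
Bind A := op(op(zero, op(7, 6)), q(7, op(op(7, 6), zero))).
MGU = { X2 := op(op(7, 6), zero), T := op(7, 6), A := op(op(zero, op(7, 6)), q(7, op(op(7, 6), zero))) }, so X2 := op(op(7, 6), zero).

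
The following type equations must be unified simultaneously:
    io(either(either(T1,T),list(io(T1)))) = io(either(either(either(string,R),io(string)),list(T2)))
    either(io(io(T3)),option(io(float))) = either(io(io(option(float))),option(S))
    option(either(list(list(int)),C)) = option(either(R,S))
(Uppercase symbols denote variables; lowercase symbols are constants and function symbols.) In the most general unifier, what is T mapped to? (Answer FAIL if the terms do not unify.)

io(string)

Decompose io/1: either(either(T1,T),list(io(T1))) = either(either(either(string,R),io(string)),list(T2)).
Decompose either/2: either(T1,T) = either(either(string,R),io(string)),  list(io(T1)) = list(T2).
Decompose either/2: T1 = either(string,R),  T = io(string).
Bind T1 := either(string,R); substituting into the one remaining equation that mentions T1 gives: list(io(either(string,R))) = list(T2).
Bind T := io(string); no other remaining equation mentions T.
Decompose list/1: io(either(string,R)) = T2.
Bind T2 := io(either(string,R)); no other remaining equation mentions T2.
Decompose either/2: io(io(T3)) = io(io(option(float))),  option(io(float)) = option(S).
Decompose io/1: io(T3) = io(option(float)).
Decompose io/1: T3 = option(float).
Bind T3 := option(float); no other remaining equation mentions T3.
Decompose option/1: io(float) = S.
Bind S := io(float); substituting into the remaining equation gives: option(either(list(list(int)),C)) = option(either(R,io(float))).
Decompose option/1: either(list(list(int)),C) = either(R,io(float)).
Decompose either/2: list(list(int)) = R,  C = io(float).
Bind R := list(list(int)); no other remaining equation mentions R. Substituting into the earlier bindings gives T1 := either(string,list(list(int))), T2 := io(either(string,list(list(int)))).
Bind C := io(float).
MGU = { T1 := either(string,list(list(int))), T := io(string), T2 := io(either(string,list(list(int)))), T3 := option(float), S := io(float), R := list(list(int)), C := io(float) }, so T := io(string).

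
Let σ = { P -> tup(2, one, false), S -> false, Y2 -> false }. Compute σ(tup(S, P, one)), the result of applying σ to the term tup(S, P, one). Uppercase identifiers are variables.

Replace each occurrence of P with tup(2, one, false).
Replace each occurrence of S with false.
Result: tup(false, tup(2, one, false), one).

tup(false, tup(2, one, false), one)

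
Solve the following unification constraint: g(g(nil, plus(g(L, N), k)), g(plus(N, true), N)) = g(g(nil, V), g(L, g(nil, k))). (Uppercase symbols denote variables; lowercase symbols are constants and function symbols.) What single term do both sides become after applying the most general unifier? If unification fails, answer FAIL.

Decompose g/2: g(nil, plus(g(L, N), k)) = g(nil, V),  g(plus(N, true), N) = g(L, g(nil, k)).
Decompose g/2: nil = nil,  plus(g(L, N), k) = V.
Delete trivial equation nil = nil.
Bind V := plus(g(L, N), k); no other remaining equation mentions V.
Decompose g/2: plus(N, true) = L,  N = g(nil, k).
Bind L := plus(N, true); no other remaining equation mentions L. Substituting into the earlier binding gives V := plus(g(plus(N, true), N), k).
Bind N := g(nil, k). Substituting into the earlier bindings gives V := plus(g(plus(g(nil, k), true), g(nil, k)), k), L := plus(g(nil, k), true).
Applying the MGU to either side gives g(g(nil, plus(g(plus(g(nil, k), true), g(nil, k)), k)), g(plus(g(nil, k), true), g(nil, k))).

g(g(nil, plus(g(plus(g(nil, k), true), g(nil, k)), k)), g(plus(g(nil, k), true), g(nil, k)))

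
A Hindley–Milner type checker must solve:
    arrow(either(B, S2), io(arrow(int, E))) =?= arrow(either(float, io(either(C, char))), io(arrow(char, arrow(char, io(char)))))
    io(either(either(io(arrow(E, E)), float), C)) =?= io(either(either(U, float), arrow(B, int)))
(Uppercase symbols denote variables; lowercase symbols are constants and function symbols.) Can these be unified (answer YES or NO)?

NO

Decompose arrow/2: either(B, S2) =?= either(float, io(either(C, char))),  io(arrow(int, E)) =?= io(arrow(char, arrow(char, io(char)))).
Decompose either/2: B =?= float,  S2 =?= io(either(C, char)).
Bind B := float; substituting into the one remaining equation that mentions B gives: io(either(either(io(arrow(E, E)), float), C)) =?= io(either(either(U, float), arrow(float, int))).
Bind S2 := io(either(C, char)); no other remaining equation mentions S2.
Decompose io/1: arrow(int, E) =?= arrow(char, arrow(char, io(char))).
Decompose arrow/2: int =?= char,  E =?= arrow(char, io(char)).
Clash: constants int and char differ; no unifier exists.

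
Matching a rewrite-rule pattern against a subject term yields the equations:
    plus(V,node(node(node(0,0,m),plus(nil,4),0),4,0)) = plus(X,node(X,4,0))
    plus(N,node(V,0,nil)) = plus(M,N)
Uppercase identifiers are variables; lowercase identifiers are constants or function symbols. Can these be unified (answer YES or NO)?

Decompose plus/2: V = X,  node(node(node(0,0,m),plus(nil,4),0),4,0) = node(X,4,0).
Bind V := X; substituting into the one remaining equation that mentions V gives: plus(N,node(X,0,nil)) = plus(M,N).
Decompose node/3: node(node(0,0,m),plus(nil,4),0) = X,  4 = 4,  0 = 0.
Bind X := node(node(0,0,m),plus(nil,4),0); substituting into the one remaining equation that mentions X gives: plus(N,node(node(node(0,0,m),plus(nil,4),0),0,nil)) = plus(M,N). Substituting into the earlier binding gives V := node(node(0,0,m),plus(nil,4),0).
Delete trivial equation 4 = 4.
Delete trivial equation 0 = 0.
Decompose plus/2: N = M,  node(node(node(0,0,m),plus(nil,4),0),0,nil) = N.
Bind N := M; substituting into the remaining equation gives: node(node(node(0,0,m),plus(nil,4),0),0,nil) = M.
Bind M := node(node(node(0,0,m),plus(nil,4),0),0,nil). Substituting into the earlier binding gives N := node(node(node(0,0,m),plus(nil,4),0),0,nil).
No equations remain and no clash or occurs-check failure arose, so a unifier exists.

YES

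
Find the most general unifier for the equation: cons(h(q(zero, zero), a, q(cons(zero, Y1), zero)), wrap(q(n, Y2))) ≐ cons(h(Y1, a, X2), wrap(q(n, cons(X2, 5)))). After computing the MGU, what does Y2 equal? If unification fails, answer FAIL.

Decompose cons/2: h(q(zero, zero), a, q(cons(zero, Y1), zero)) ≐ h(Y1, a, X2),  wrap(q(n, Y2)) ≐ wrap(q(n, cons(X2, 5))).
Decompose h/3: q(zero, zero) ≐ Y1,  a ≐ a,  q(cons(zero, Y1), zero) ≐ X2.
Bind Y1 := q(zero, zero); substituting into the one remaining equation that mentions Y1 gives: q(cons(zero, q(zero, zero)), zero) ≐ X2.
Delete trivial equation a ≐ a.
Bind X2 := q(cons(zero, q(zero, zero)), zero); substituting into the remaining equation gives: wrap(q(n, Y2)) ≐ wrap(q(n, cons(q(cons(zero, q(zero, zero)), zero), 5))).
Decompose wrap/1: q(n, Y2) ≐ q(n, cons(q(cons(zero, q(zero, zero)), zero), 5)).
Decompose q/2: n ≐ n,  Y2 ≐ cons(q(cons(zero, q(zero, zero)), zero), 5).
Delete trivial equation n ≐ n.
Bind Y2 := cons(q(cons(zero, q(zero, zero)), zero), 5).
MGU = { Y1 -> q(zero, zero), X2 -> q(cons(zero, q(zero, zero)), zero), Y2 -> cons(q(cons(zero, q(zero, zero)), zero), 5) }, so Y2 -> cons(q(cons(zero, q(zero, zero)), zero), 5).

cons(q(cons(zero, q(zero, zero)), zero), 5)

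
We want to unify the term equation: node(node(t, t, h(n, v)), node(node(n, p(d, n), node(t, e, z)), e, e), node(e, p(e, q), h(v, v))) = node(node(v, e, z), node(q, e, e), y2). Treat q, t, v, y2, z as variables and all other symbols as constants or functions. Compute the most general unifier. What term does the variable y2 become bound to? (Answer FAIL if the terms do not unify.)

Decompose node/3: node(t, t, h(n, v)) = node(v, e, z),  node(node(n, p(d, n), node(t, e, z)), e, e) = node(q, e, e),  node(e, p(e, q), h(v, v)) = y2.
Decompose node/3: t = v,  t = e,  h(n, v) = z.
Bind t := v; substituting into the 2 remaining equations that mention t gives: v = e,  node(node(n, p(d, n), node(v, e, z)), e, e) = node(q, e, e).
Bind v := e; substituting into the remaining equations gives: h(n, e) = z,  node(node(n, p(d, n), node(e, e, z)), e, e) = node(q, e, e),  node(e, p(e, q), h(e, e)) = y2. Substituting into the earlier binding gives t := e.
Bind z := h(n, e); substituting into the one remaining equation that mentions z gives: node(node(n, p(d, n), node(e, e, h(n, e))), e, e) = node(q, e, e).
Decompose node/3: node(n, p(d, n), node(e, e, h(n, e))) = q,  e = e,  e = e.
Bind q := node(n, p(d, n), node(e, e, h(n, e))); substituting into the one remaining equation that mentions q gives: node(e, p(e, node(n, p(d, n), node(e, e, h(n, e)))), h(e, e)) = y2.
Delete trivial equation e = e.
Delete trivial equation e = e.
Bind y2 := node(e, p(e, node(n, p(d, n), node(e, e, h(n, e)))), h(e, e)).
MGU = { t := e, v := e, z := h(n, e), q := node(n, p(d, n), node(e, e, h(n, e))), y2 := node(e, p(e, node(n, p(d, n), node(e, e, h(n, e)))), h(e, e)) }, so y2 := node(e, p(e, node(n, p(d, n), node(e, e, h(n, e)))), h(e, e)).

node(e, p(e, node(n, p(d, n), node(e, e, h(n, e)))), h(e, e))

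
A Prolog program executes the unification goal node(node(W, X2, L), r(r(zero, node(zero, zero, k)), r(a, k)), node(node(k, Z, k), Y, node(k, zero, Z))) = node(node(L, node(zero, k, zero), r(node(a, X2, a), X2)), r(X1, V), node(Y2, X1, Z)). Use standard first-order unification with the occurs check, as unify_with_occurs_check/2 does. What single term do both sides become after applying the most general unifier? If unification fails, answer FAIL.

Decompose node/3: node(W, X2, L) = node(L, node(zero, k, zero), r(node(a, X2, a), X2)),  r(r(zero, node(zero, zero, k)), r(a, k)) = r(X1, V),  node(node(k, Z, k), Y, node(k, zero, Z)) = node(Y2, X1, Z).
Decompose node/3: W = L,  X2 = node(zero, k, zero),  L = r(node(a, X2, a), X2).
Bind W := L; no other remaining equation mentions W.
Bind X2 := node(zero, k, zero); substituting into the one remaining equation that mentions X2 gives: L = r(node(a, node(zero, k, zero), a), node(zero, k, zero)).
Bind L := r(node(a, node(zero, k, zero), a), node(zero, k, zero)); no other remaining equation mentions L. Substituting into the earlier binding gives W := r(node(a, node(zero, k, zero), a), node(zero, k, zero)).
Decompose r/2: r(zero, node(zero, zero, k)) = X1,  r(a, k) = V.
Bind X1 := r(zero, node(zero, zero, k)); substituting into the one remaining equation that mentions X1 gives: node(node(k, Z, k), Y, node(k, zero, Z)) = node(Y2, r(zero, node(zero, zero, k)), Z).
Bind V := r(a, k); no other remaining equation mentions V.
Decompose node/3: node(k, Z, k) = Y2,  Y = r(zero, node(zero, zero, k)),  node(k, zero, Z) = Z.
Bind Y2 := node(k, Z, k); no other remaining equation mentions Y2.
Bind Y := r(zero, node(zero, zero, k)); no other remaining equation mentions Y.
Occurs check fails: Z occurs in node(k, zero, Z); the equation Z = node(k, zero, Z) has no finite solution.

FAIL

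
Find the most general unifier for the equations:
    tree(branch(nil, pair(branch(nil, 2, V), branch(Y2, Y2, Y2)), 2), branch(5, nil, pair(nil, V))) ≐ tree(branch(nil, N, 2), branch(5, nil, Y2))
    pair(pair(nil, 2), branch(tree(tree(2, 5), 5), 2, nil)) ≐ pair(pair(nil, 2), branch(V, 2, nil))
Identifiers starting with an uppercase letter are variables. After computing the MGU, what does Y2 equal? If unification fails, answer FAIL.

Decompose tree/2: branch(nil, pair(branch(nil, 2, V), branch(Y2, Y2, Y2)), 2) ≐ branch(nil, N, 2),  branch(5, nil, pair(nil, V)) ≐ branch(5, nil, Y2).
Decompose branch/3: nil ≐ nil,  pair(branch(nil, 2, V), branch(Y2, Y2, Y2)) ≐ N,  2 ≐ 2.
Delete trivial equation nil ≐ nil.
Bind N := pair(branch(nil, 2, V), branch(Y2, Y2, Y2)); no other remaining equation mentions N.
Delete trivial equation 2 ≐ 2.
Decompose branch/3: 5 ≐ 5,  nil ≐ nil,  pair(nil, V) ≐ Y2.
Delete trivial equation 5 ≐ 5.
Delete trivial equation nil ≐ nil.
Bind Y2 := pair(nil, V); no other remaining equation mentions Y2. Substituting into the earlier binding gives N := pair(branch(nil, 2, V), branch(pair(nil, V), pair(nil, V), pair(nil, V))).
Decompose pair/2: pair(nil, 2) ≐ pair(nil, 2),  branch(tree(tree(2, 5), 5), 2, nil) ≐ branch(V, 2, nil).
Delete trivial equation pair(nil, 2) ≐ pair(nil, 2).
Decompose branch/3: tree(tree(2, 5), 5) ≐ V,  2 ≐ 2,  nil ≐ nil.
Bind V := tree(tree(2, 5), 5); no other remaining equation mentions V. Substituting into the earlier bindings gives N := pair(branch(nil, 2, tree(tree(2, 5), 5)), branch(pair(nil, tree(tree(2, 5), 5)), pair(nil, tree(tree(2, 5), 5)), pair(nil, tree(tree(2, 5), 5)))), Y2 := pair(nil, tree(tree(2, 5), 5)).
Delete trivial equation 2 ≐ 2.
Delete trivial equation nil ≐ nil.
MGU = { N -> pair(branch(nil, 2, tree(tree(2, 5), 5)), branch(pair(nil, tree(tree(2, 5), 5)), pair(nil, tree(tree(2, 5), 5)), pair(nil, tree(tree(2, 5), 5)))), Y2 -> pair(nil, tree(tree(2, 5), 5)), V -> tree(tree(2, 5), 5) }, so Y2 -> pair(nil, tree(tree(2, 5), 5)).

pair(nil, tree(tree(2, 5), 5))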